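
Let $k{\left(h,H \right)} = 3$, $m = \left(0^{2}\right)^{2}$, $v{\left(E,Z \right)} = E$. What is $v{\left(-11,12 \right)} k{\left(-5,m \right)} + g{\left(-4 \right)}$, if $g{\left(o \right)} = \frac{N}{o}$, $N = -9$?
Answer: $- \frac{123}{4} \approx -30.75$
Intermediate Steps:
$m = 0$ ($m = 0^{2} = 0$)
$g{\left(o \right)} = - \frac{9}{o}$
$v{\left(-11,12 \right)} k{\left(-5,m \right)} + g{\left(-4 \right)} = \left(-11\right) 3 - \frac{9}{-4} = -33 - - \frac{9}{4} = -33 + \frac{9}{4} = - \frac{123}{4}$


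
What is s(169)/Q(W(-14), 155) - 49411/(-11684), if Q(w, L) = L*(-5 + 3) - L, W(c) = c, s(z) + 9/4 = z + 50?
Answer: 1703634/452755 ≈ 3.7628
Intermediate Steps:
s(z) = 191/4 + z (s(z) = -9/4 + (z + 50) = -9/4 + (50 + z) = 191/4 + z)
Q(w, L) = -3*L (Q(w, L) = L*(-2) - L = -2*L - L = -3*L)
s(169)/Q(W(-14), 155) - 49411/(-11684) = (191/4 + 169)/((-3*155)) - 49411/(-11684) = (867/4)/(-465) - 49411*(-1/11684) = (867/4)*(-1/465) + 49411/11684 = -289/620 + 49411/11684 = 1703634/452755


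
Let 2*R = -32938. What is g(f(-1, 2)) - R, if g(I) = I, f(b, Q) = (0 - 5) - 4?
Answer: 16460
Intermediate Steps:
R = -16469 (R = (½)*(-32938) = -16469)
f(b, Q) = -9 (f(b, Q) = -5 - 4 = -9)
g(f(-1, 2)) - R = -9 - 1*(-16469) = -9 + 16469 = 16460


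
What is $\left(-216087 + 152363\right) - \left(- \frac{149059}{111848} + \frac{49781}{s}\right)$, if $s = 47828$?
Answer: $- \frac{7747450437993}{121578776} \approx -63724.0$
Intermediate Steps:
$\left(-216087 + 152363\right) - \left(- \frac{149059}{111848} + \frac{49781}{s}\right) = \left(-216087 + 152363\right) - \left(- \frac{149059}{111848} + \frac{49781}{47828}\right) = -63724 - - \frac{35483831}{121578776} = -63724 + \left(- \frac{49781}{47828} + \frac{149059}{111848}\right) = -63724 + \frac{35483831}{121578776} = - \frac{7747450437993}{121578776}$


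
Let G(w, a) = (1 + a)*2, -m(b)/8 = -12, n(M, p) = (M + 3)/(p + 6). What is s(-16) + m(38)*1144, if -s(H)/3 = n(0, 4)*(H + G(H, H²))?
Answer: 546879/5 ≈ 1.0938e+5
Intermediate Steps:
n(M, p) = (3 + M)/(6 + p)
m(b) = 96 (m(b) = -8*(-12) = 96)
G(w, a) = 2 + 2*a
s(H) = -9/5 - 9*H²/5 - 9*H/10 (s(H) = -3*(3 + 0)/(6 + 4)*(H + (2 + 2*H²)) = -3*3/10*(2 + H + 2*H²) = -3*(⅒)*3*(2 + H + 2*H²) = -9*(2 + H + 2*H²)/10 = -3*(⅗ + 3*H²/5 + 3*H/10) = -9/5 - 9*H²/5 - 9*H/10)
s(-16) + m(38)*1144 = (-9/5 - 9/5*(-16)² - 9/10*(-16)) + 96*1144 = (-9/5 - 9/5*256 + 72/5) + 109824 = (-9/5 - 2304/5 + 72/5) + 109824 = -2241/5 + 109824 = 546879/5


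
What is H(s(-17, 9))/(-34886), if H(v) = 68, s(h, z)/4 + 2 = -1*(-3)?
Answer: -34/17443 ≈ -0.0019492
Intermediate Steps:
s(h, z) = 4 (s(h, z) = -8 + 4*(-1*(-3)) = -8 + 4*3 = -8 + 12 = 4)
H(s(-17, 9))/(-34886) = 68/(-34886) = 68*(-1/34886) = -34/17443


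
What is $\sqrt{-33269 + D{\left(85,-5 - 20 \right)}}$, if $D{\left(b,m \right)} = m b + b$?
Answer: $i \sqrt{35309} \approx 187.91 i$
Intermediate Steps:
$D{\left(b,m \right)} = b + b m$ ($D{\left(b,m \right)} = b m + b = b + b m$)
$\sqrt{-33269 + D{\left(85,-5 - 20 \right)}} = \sqrt{-33269 + 85 \left(1 - 25\right)} = \sqrt{-33269 + 85 \left(-24\right)} = \sqrt{-33269 - 2040} = \sqrt{-35309} = i \sqrt{35309}$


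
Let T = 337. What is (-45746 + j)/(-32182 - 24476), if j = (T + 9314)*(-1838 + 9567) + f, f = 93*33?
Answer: -5324993/4047 ≈ -1315.8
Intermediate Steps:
f = 3069
j = 74595648 (j = (337 + 9314)*(-1838 + 9567) + 3069 = 9651*7729 + 3069 = 74592579 + 3069 = 74595648)
(-45746 + j)/(-32182 - 24476) = (-45746 + 74595648)/(-32182 - 24476) = 74549902/(-56658) = 74549902*(-1/56658) = -5324993/4047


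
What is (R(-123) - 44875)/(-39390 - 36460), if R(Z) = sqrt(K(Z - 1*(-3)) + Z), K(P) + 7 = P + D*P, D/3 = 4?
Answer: 1795/3034 - 13*I*sqrt(10)/75850 ≈ 0.59163 - 0.00054199*I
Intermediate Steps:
D = 12 (D = 3*4 = 12)
K(P) = -7 + 13*P (K(P) = -7 + (P + 12*P) = -7 + 13*P)
R(Z) = sqrt(32 + 14*Z) (R(Z) = sqrt((-7 + 13*(Z - 1*(-3))) + Z) = sqrt((-7 + 13*(Z + 3)) + Z) = sqrt((-7 + 13*(3 + Z)) + Z) = sqrt((-7 + (39 + 13*Z)) + Z) = sqrt((32 + 13*Z) + Z) = sqrt(32 + 14*Z))
(R(-123) - 44875)/(-39390 - 36460) = (sqrt(32 + 14*(-123)) - 44875)/(-39390 - 36460) = (sqrt(32 - 1722) - 44875)/(-75850) = (sqrt(-1690) - 44875)*(-1/75850) = (13*I*sqrt(10) - 44875)*(-1/75850) = (-44875 + 13*I*sqrt(10))*(-1/75850) = 1795/3034 - 13*I*sqrt(10)/75850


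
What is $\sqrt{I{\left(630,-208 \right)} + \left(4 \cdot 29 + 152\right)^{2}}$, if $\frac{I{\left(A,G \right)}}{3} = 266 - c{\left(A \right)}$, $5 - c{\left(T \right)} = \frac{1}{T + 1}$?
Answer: $\frac{2 \sqrt{7227319405}}{631} \approx 269.46$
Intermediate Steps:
$c{\left(T \right)} = 5 - \frac{1}{1 + T}$ ($c{\left(T \right)} = 5 - \frac{1}{T + 1} = 5 - \frac{1}{1 + T}$)
$I{\left(A,G \right)} = 798 - \frac{3 \left(4 + 5 A\right)}{1 + A}$ ($I{\left(A,G \right)} = 3 \left(266 - \frac{4 + 5 A}{1 + A}\right) = 798 - \frac{3 \left(4 + 5 A\right)}{1 + A}$)
$\sqrt{I{\left(630,-208 \right)} + \left(4 \cdot 29 + 152\right)^{2}} = \sqrt{\frac{3 \left(262 + 261 \cdot 630\right)}{1 + 630} + \left(4 \cdot 29 + 152\right)^{2}} = \sqrt{\frac{3 \left(262 + 164430\right)}{631} + \left(116 + 152\right)^{2}} = \sqrt{3 \cdot \frac{1}{631} \cdot 164692 + 268^{2}} = \sqrt{\frac{494076}{631} + 71824} = \sqrt{\frac{45815020}{631}} = \frac{2 \sqrt{7227319405}}{631}$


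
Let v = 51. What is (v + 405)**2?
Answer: 207936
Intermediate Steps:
(v + 405)**2 = (51 + 405)**2 = 456**2 = 207936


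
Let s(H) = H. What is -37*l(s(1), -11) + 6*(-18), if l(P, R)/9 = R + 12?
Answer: -441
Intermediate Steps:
l(P, R) = 108 + 9*R (l(P, R) = 9*(R + 12) = 9*(12 + R) = 108 + 9*R)
-37*l(s(1), -11) + 6*(-18) = -37*(108 + 9*(-11)) + 6*(-18) = -37*(108 - 99) - 108 = -37*9 - 108 = -333 - 108 = -441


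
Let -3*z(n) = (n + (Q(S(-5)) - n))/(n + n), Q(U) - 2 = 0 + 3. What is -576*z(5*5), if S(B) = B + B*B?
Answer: 96/5 ≈ 19.200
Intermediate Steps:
S(B) = B + B**2
Q(U) = 5 (Q(U) = 2 + (0 + 3) = 2 + 3 = 5)
z(n) = -5/(6*n) (z(n) = -(n + (5 - n))/(3*(n + n)) = -5/(3*(2*n)) = -5*1/(2*n)/3 = -5/(6*n))
-576*z(5*5) = -(-480)/(5*5) = -(-480)/25 = -576*(-1/30) = 96/5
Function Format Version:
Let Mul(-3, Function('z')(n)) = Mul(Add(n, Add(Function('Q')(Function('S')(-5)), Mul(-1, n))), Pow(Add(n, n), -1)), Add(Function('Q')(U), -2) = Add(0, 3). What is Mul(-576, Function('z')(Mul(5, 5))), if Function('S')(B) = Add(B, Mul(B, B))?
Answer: Rational(96, 5) ≈ 19.200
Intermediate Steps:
Function('S')(B) = Add(B, Pow(B, 2))
Function('Q')(U) = 5 (Function('Q')(U) = Add(2, Add(0, 3)) = Add(2, 3) = 5)
Function('z')(n) = Mul(Rational(-5, 6), Pow(n, -1)) (Function('z')(n) = Mul(Rational(-1, 3), Mul(Add(n, Add(5, Mul(-1, n))), Pow(Add(n, n), -1))) = Mul(Rational(-1, 3), Mul(5, Pow(Mul(2, n), -1))) = Mul(Rational(-1, 3), Mul(5, Mul(Rational(1, 2), Pow(n, -1)))) = Mul(Rational(-1, 3), Mul(Rational(5, 2), Pow(n, -1))) = Mul(Rational(-5, 6), Pow(n, -1)))
Mul(-576, Function('z')(Mul(5, 5))) = Mul(-576, Mul(Rational(-5, 6), Pow(Mul(5, 5), -1))) = Mul(-576, Mul(Rational(-5, 6), Pow(25, -1))) = Mul(-576, Mul(Rational(-5, 6), Rational(1, 25))) = Mul(-576, Rational(-1, 30)) = Rational(96, 5)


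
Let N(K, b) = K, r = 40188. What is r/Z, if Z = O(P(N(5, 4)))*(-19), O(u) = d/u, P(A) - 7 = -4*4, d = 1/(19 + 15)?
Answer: 12297528/19 ≈ 6.4724e+5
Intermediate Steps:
d = 1/34 ≈ 0.029412
P(A) = -9 (P(A) = 7 - 4*4 = 7 - 16 = -9)
O(u) = 1/(34*u)
Z = 19/306 (Z = ((1/34)/(-9))*(-19) = ((1/34)*(-⅑))*(-19) = -1/306*(-19) = 19/306 ≈ 0.062091)
r/Z = 40188/(19/306) = 40188*(306/19) = 12297528/19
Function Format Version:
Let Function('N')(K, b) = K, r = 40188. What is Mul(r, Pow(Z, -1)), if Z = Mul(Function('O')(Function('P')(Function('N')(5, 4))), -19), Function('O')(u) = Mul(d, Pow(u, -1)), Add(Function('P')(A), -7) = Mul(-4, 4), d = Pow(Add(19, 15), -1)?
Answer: Rational(12297528, 19) ≈ 6.4724e+5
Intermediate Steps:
d = Rational(1, 34) (d = Pow(34, -1) = Rational(1, 34) ≈ 0.029412)
Function('P')(A) = -9 (Function('P')(A) = Add(7, Mul(-4, 4)) = Add(7, -16) = -9)
Function('O')(u) = Mul(Rational(1, 34), Pow(u, -1))
Z = Rational(19, 306) (Z = Mul(Mul(Rational(1, 34), Pow(-9, -1)), -19) = Mul(Mul(Rational(1, 34), Rational(-1, 9)), -19) = Mul(Rational(-1, 306), -19) = Rational(19, 306) ≈ 0.062091)
Mul(r, Pow(Z, -1)) = Mul(40188, Pow(Rational(19, 306), -1)) = Mul(40188, Rational(306, 19)) = Rational(12297528, 19)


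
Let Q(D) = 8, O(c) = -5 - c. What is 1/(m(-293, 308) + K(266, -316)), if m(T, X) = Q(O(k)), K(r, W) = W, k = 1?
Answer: -1/308 ≈ -0.0032468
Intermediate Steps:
m(T, X) = 8
1/(m(-293, 308) + K(266, -316)) = 1/(8 - 316) = 1/(-308) = -1/308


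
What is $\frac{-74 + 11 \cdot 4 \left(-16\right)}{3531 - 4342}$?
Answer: $\frac{778}{811} \approx 0.95931$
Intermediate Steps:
$\frac{-74 + 11 \cdot 4 \left(-16\right)}{3531 - 4342} = \frac{-74 + 44 \left(-16\right)}{-811} = \left(-74 - 704\right) \left(- \frac{1}{811}\right) = \left(-778\right) \left(- \frac{1}{811}\right) = \frac{778}{811}$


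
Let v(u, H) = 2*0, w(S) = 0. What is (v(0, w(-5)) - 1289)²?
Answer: 1661521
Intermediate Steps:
v(u, H) = 0
(v(0, w(-5)) - 1289)² = (0 - 1289)² = (-1289)² = 1661521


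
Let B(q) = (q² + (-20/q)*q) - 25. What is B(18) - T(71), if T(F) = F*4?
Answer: -5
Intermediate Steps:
B(q) = -45 + q² (B(q) = (q² - 20) - 25 = (-20 + q²) - 25 = -45 + q²)
T(F) = 4*F
B(18) - T(71) = (-45 + 18²) - 4*71 = (-45 + 324) - 1*284 = 279 - 284 = -5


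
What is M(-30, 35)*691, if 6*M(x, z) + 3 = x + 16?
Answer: -11747/6 ≈ -1957.8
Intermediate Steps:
M(x, z) = 13/6 + x/6 (M(x, z) = -1/2 + (x + 16)/6 = -1/2 + (16 + x)/6 = -1/2 + (8/3 + x/6) = 13/6 + x/6)
M(-30, 35)*691 = (13/6 + (1/6)*(-30))*691 = (13/6 - 5)*691 = -17/6*691 = -11747/6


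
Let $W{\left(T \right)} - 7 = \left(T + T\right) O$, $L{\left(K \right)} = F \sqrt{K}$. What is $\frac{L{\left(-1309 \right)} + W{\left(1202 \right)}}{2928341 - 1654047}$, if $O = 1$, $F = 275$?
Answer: $\frac{2411}{1274294} + \frac{275 i \sqrt{1309}}{1274294} \approx 0.001892 + 0.0078079 i$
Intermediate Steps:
$L{\left(K \right)} = 275 \sqrt{K}$
$W{\left(T \right)} = 7 + 2 T$ ($W{\left(T \right)} = 7 + \left(T + T\right) 1 = 7 + 2 T 1 = 7 + 2 T$)
$\frac{L{\left(-1309 \right)} + W{\left(1202 \right)}}{2928341 - 1654047} = \frac{275 \sqrt{-1309} + \left(7 + 2 \cdot 1202\right)}{2928341 - 1654047} = \frac{275 i \sqrt{1309} + \left(7 + 2404\right)}{1274294} = \left(275 i \sqrt{1309} + 2411\right) \frac{1}{1274294} = \left(2411 + 275 i \sqrt{1309}\right) \frac{1}{1274294} = \frac{2411}{1274294} + \frac{275 i \sqrt{1309}}{1274294}$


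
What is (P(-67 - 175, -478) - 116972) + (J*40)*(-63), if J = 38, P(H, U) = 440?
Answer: -212292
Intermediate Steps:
(P(-67 - 175, -478) - 116972) + (J*40)*(-63) = (440 - 116972) + (38*40)*(-63) = -116532 + 1520*(-63) = -116532 - 95760 = -212292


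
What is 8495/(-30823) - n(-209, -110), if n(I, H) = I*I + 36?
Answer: -1347497586/30823 ≈ -43717.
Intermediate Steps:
n(I, H) = 36 + I**2 (n(I, H) = I**2 + 36 = 36 + I**2)
8495/(-30823) - n(-209, -110) = 8495/(-30823) - (36 + (-209)**2) = 8495*(-1/30823) - (36 + 43681) = -8495/30823 - 1*43717 = -8495/30823 - 43717 = -1347497586/30823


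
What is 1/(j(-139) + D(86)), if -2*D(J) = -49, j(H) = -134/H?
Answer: 278/7079 ≈ 0.039271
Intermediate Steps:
D(J) = 49/2 (D(J) = -½*(-49) = 49/2)
1/(j(-139) + D(86)) = 1/(-134/(-139) + 49/2) = 1/(-134*(-1/139) + 49/2) = 1/(134/139 + 49/2) = 1/(7079/278) = 278/7079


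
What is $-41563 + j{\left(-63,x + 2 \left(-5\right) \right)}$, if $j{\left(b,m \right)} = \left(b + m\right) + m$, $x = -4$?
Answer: $-41654$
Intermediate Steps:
$j{\left(b,m \right)} = b + 2 m$
$-41563 + j{\left(-63,x + 2 \left(-5\right) \right)} = -41563 - \left(63 - 2 \left(-4 + 2 \left(-5\right)\right)\right) = -41563 - \left(63 - 2 \left(-4 - 10\right)\right) = -41563 + \left(-63 + 2 \left(-14\right)\right) = -41563 - 91 = -41654$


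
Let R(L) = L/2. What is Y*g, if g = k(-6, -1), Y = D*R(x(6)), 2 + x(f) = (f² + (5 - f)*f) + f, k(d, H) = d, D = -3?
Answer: 306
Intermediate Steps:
x(f) = -2 + f + f² + f*(5 - f) (x(f) = -2 + ((f² + (5 - f)*f) + f) = -2 + ((f² + f*(5 - f)) + f) = -2 + (f + f² + f*(5 - f)) = -2 + f + f² + f*(5 - f))
R(L) = L/2 (R(L) = L*(½) = L/2)
Y = -51 (Y = -3*(-2 + 6*6)/2 = -3*(-2 + 36)/2 = -3*34/2 = -3*17 = -51)
g = -6
Y*g = -51*(-6) = 306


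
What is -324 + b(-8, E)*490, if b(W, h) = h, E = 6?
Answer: 2616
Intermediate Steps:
-324 + b(-8, E)*490 = -324 + 6*490 = -324 + 2940 = 2616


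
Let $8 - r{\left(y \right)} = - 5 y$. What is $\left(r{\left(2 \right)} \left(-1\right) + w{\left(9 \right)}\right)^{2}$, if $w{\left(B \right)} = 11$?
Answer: $49$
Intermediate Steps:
$r{\left(y \right)} = 8 + 5 y$ ($r{\left(y \right)} = 8 - - 5 y = 8 + 5 y$)
$\left(r{\left(2 \right)} \left(-1\right) + w{\left(9 \right)}\right)^{2} = \left(\left(8 + 5 \cdot 2\right) \left(-1\right) + 11\right)^{2} = \left(\left(8 + 10\right) \left(-1\right) + 11\right)^{2} = \left(18 \left(-1\right) + 11\right)^{2} = \left(-18 + 11\right)^{2} = \left(-7\right)^{2} = 49$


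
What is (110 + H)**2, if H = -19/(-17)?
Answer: 3568321/289 ≈ 12347.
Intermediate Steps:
H = 19/17 (H = -19*(-1/17) = 19/17 ≈ 1.1176)
(110 + H)**2 = (110 + 19/17)**2 = (1889/17)**2 = 3568321/289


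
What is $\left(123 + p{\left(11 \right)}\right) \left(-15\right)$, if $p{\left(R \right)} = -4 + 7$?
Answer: $-1890$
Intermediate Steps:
$p{\left(R \right)} = 3$
$\left(123 + p{\left(11 \right)}\right) \left(-15\right) = \left(123 + 3\right) \left(-15\right) = 126 \left(-15\right) = -1890$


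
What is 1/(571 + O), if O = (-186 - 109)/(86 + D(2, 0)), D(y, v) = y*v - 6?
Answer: 16/9077 ≈ 0.0017627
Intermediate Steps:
D(y, v) = -6 + v*y (D(y, v) = v*y - 6 = -6 + v*y)
O = -59/16 (O = (-186 - 109)/(86 + (-6 + 0*2)) = -295/(86 + (-6 + 0)) = -295/(86 - 6) = -295/80 = -295*1/80 = -59/16 ≈ -3.6875)
1/(571 + O) = 1/(571 - 59/16) = 1/(9077/16) = 16/9077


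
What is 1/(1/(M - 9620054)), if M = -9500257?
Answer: -19120311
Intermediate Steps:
1/(1/(M - 9620054)) = 1/(1/(-9500257 - 9620054)) = 1/(1/(-19120311)) = 1/(-1/19120311) = -19120311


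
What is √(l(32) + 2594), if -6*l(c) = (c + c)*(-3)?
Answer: √2626 ≈ 51.245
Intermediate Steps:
l(c) = c (l(c) = -(c + c)*(-3)/6 = -2*c*(-3)/6 = -(-1)*c = c)
√(l(32) + 2594) = √(32 + 2594) = √2626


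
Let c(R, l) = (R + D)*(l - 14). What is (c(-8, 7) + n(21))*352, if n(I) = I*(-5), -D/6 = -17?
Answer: -268576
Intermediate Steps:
D = 102 (D = -6*(-17) = 102)
n(I) = -5*I
c(R, l) = (-14 + l)*(102 + R) (c(R, l) = (R + 102)*(l - 14) = (102 + R)*(-14 + l) = (-14 + l)*(102 + R))
(c(-8, 7) + n(21))*352 = ((-1428 - 14*(-8) + 102*7 - 8*7) - 5*21)*352 = ((-1428 + 112 + 714 - 56) - 105)*352 = (-658 - 105)*352 = -763*352 = -268576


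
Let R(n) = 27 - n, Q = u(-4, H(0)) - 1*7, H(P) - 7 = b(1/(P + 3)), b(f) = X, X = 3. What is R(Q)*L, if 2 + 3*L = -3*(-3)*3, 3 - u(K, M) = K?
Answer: 225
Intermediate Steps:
b(f) = 3
H(P) = 10 (H(P) = 7 + 3 = 10)
u(K, M) = 3 - K
L = 25/3 (L = -⅔ + (-3*(-3)*3)/3 = -⅔ + (9*3)/3 = -⅔ + (⅓)*27 = -⅔ + 9 = 25/3 ≈ 8.3333)
Q = 0 (Q = (3 - 1*(-4)) - 1*7 = (3 + 4) - 7 = 7 - 7 = 0)
R(Q)*L = (27 - 1*0)*(25/3) = (27 + 0)*(25/3) = 27*(25/3) = 225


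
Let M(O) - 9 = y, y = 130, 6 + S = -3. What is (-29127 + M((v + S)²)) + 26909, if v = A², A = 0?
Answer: -2079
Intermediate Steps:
S = -9 (S = -6 - 3 = -9)
v = 0 (v = 0² = 0)
M(O) = 139 (M(O) = 9 + 130 = 139)
(-29127 + M((v + S)²)) + 26909 = (-29127 + 139) + 26909 = -28988 + 26909 = -2079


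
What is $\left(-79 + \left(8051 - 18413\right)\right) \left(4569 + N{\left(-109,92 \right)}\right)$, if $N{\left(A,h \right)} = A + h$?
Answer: $-47527432$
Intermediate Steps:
$\left(-79 + \left(8051 - 18413\right)\right) \left(4569 + N{\left(-109,92 \right)}\right) = \left(-79 + \left(8051 - 18413\right)\right) \left(4569 + \left(-109 + 92\right)\right) = \left(-79 + \left(8051 - 18413\right)\right) \left(4569 - 17\right) = \left(-79 - 10362\right) 4552 = \left(-10441\right) 4552 = -47527432$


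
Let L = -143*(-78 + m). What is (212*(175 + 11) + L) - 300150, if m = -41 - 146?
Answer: -222823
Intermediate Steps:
m = -187
L = 37895 (L = -143*(-78 - 187) = -143*(-265) = 37895)
(212*(175 + 11) + L) - 300150 = (212*(175 + 11) + 37895) - 300150 = (212*186 + 37895) - 300150 = (39432 + 37895) - 300150 = 77327 - 300150 = -222823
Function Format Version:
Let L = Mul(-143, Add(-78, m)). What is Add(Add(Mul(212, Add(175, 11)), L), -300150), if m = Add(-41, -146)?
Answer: -222823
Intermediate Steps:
m = -187
L = 37895 (L = Mul(-143, Add(-78, -187)) = Mul(-143, -265) = 37895)
Add(Add(Mul(212, Add(175, 11)), L), -300150) = Add(Add(Mul(212, Add(175, 11)), 37895), -300150) = Add(Add(Mul(212, 186), 37895), -300150) = Add(Add(39432, 37895), -300150) = Add(77327, -300150) = -222823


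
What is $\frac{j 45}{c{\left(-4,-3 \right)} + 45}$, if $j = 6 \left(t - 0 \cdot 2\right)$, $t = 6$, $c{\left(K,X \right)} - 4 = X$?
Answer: $\frac{810}{23} \approx 35.217$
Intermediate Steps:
$c{\left(K,X \right)} = 4 + X$
$j = 36$ ($j = 6 \left(6 - 0 \cdot 2\right) = 6 \left(6 - 0\right) = 6 \left(6 + 0\right) = 6 \cdot 6 = 36$)
$\frac{j 45}{c{\left(-4,-3 \right)} + 45} = \frac{36 \cdot 45}{\left(4 - 3\right) + 45} = \frac{1620}{1 + 45} = \frac{1620}{46} = 1620 \cdot \frac{1}{46} = \frac{810}{23}$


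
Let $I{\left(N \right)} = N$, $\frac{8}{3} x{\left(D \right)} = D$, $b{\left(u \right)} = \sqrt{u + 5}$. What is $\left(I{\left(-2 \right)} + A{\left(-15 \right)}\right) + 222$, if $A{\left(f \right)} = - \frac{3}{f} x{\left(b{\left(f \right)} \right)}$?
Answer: $220 + \frac{3 i \sqrt{10}}{40} \approx 220.0 + 0.23717 i$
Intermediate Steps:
$b{\left(u \right)} = \sqrt{5 + u}$
$x{\left(D \right)} = \frac{3 D}{8}$
$A{\left(f \right)} = - \frac{9 \sqrt{5 + f}}{8 f}$ ($A{\left(f \right)} = - \frac{3}{f} \frac{3 \sqrt{5 + f}}{8} = - \frac{9 \sqrt{5 + f}}{8 f}$)
$\left(I{\left(-2 \right)} + A{\left(-15 \right)}\right) + 222 = \left(-2 - \frac{9 \sqrt{5 - 15}}{8 \left(-15\right)}\right) + 222 = \left(-2 - - \frac{3 \sqrt{-10}}{40}\right) + 222 = \left(-2 - - \frac{3 i \sqrt{10}}{40}\right) + 222 = \left(-2 + \frac{3 i \sqrt{10}}{40}\right) + 222 = 220 + \frac{3 i \sqrt{10}}{40}$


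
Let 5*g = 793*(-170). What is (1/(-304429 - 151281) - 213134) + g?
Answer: -109414148161/455710 ≈ -2.4010e+5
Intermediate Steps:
g = -26962 (g = (793*(-170))/5 = (⅕)*(-134810) = -26962)
(1/(-304429 - 151281) - 213134) + g = (1/(-304429 - 151281) - 213134) - 26962 = (1/(-455710) - 213134) - 26962 = (-1/455710 - 213134) - 26962 = -97127295141/455710 - 26962 = -109414148161/455710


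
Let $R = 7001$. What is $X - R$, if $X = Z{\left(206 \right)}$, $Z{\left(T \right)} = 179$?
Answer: $-6822$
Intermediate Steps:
$X = 179$
$X - R = 179 - 7001 = -6822$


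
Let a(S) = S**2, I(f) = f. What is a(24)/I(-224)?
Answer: -18/7 ≈ -2.5714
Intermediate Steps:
a(24)/I(-224) = 24**2/(-224) = 576*(-1/224) = -18/7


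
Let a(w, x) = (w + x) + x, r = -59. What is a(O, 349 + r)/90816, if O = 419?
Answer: 333/30272 ≈ 0.011000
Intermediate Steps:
a(w, x) = w + 2*x
a(O, 349 + r)/90816 = (419 + 2*(349 - 59))/90816 = (419 + 2*290)*(1/90816) = (419 + 580)*(1/90816) = 999*(1/90816) = 333/30272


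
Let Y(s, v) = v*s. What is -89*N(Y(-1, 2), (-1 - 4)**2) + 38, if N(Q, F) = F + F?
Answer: -4412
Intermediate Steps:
Y(s, v) = s*v
N(Q, F) = 2*F
-89*N(Y(-1, 2), (-1 - 4)**2) + 38 = -178*(-1 - 4)**2 + 38 = -178*(-5)**2 + 38 = -178*25 + 38 = -89*50 + 38 = -4450 + 38 = -4412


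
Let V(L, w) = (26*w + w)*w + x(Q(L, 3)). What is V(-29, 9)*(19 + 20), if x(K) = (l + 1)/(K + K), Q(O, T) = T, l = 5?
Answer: 85332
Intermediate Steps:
x(K) = 3/K (x(K) = (5 + 1)/(K + K) = 6/((2*K)) = 6*(1/(2*K)) = 3/K)
V(L, w) = 1 + 27*w**2 (V(L, w) = (26*w + w)*w + 3/3 = (27*w)*w + 3*(1/3) = 27*w**2 + 1 = 1 + 27*w**2)
V(-29, 9)*(19 + 20) = (1 + 27*9**2)*(19 + 20) = (1 + 27*81)*39 = (1 + 2187)*39 = 2188*39 = 85332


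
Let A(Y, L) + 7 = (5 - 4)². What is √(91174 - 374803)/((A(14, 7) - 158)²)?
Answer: I*√283629/26896 ≈ 0.019801*I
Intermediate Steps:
A(Y, L) = -6 (A(Y, L) = -7 + (5 - 4)² = -7 + 1² = -7 + 1 = -6)
√(91174 - 374803)/((A(14, 7) - 158)²) = √(91174 - 374803)/((-6 - 158)²) = √(-283629)/((-164)²) = (I*√283629)/26896 = (I*√283629)*(1/26896) = I*√283629/26896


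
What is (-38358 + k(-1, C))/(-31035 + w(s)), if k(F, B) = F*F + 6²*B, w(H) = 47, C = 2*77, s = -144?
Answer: 32813/30988 ≈ 1.0589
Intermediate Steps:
C = 154
k(F, B) = F² + 36*B
(-38358 + k(-1, C))/(-31035 + w(s)) = (-38358 + ((-1)² + 36*154))/(-31035 + 47) = (-38358 + (1 + 5544))/(-30988) = (-38358 + 5545)*(-1/30988) = -32813*(-1/30988) = 32813/30988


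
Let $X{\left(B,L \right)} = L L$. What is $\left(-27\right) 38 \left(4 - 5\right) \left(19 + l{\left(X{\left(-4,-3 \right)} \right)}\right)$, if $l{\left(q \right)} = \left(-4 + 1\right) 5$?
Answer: $4104$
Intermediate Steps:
$X{\left(B,L \right)} = L^{2}$
$l{\left(q \right)} = -15$ ($l{\left(q \right)} = \left(-3\right) 5 = -15$)
$\left(-27\right) 38 \left(4 - 5\right) \left(19 + l{\left(X{\left(-4,-3 \right)} \right)}\right) = \left(-27\right) 38 \left(4 - 5\right) \left(19 - 15\right) = - 1026 \left(\left(-1\right) 4\right) = \left(-1026\right) \left(-4\right) = 4104$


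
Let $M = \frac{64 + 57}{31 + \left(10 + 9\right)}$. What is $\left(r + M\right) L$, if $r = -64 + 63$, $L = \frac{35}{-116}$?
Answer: $- \frac{497}{1160} \approx -0.42845$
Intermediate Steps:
$L = - \frac{35}{116}$ ($L = 35 \left(- \frac{1}{116}\right) = - \frac{35}{116} \approx -0.30172$)
$M = \frac{121}{50}$ ($M = \frac{121}{31 + 19} = \frac{121}{50} \approx 2.42$)
$r = -1$
$\left(r + M\right) L = \left(-1 + \frac{121}{50}\right) \left(- \frac{35}{116}\right) = \frac{71}{50} \left(- \frac{35}{116}\right) = - \frac{497}{1160}$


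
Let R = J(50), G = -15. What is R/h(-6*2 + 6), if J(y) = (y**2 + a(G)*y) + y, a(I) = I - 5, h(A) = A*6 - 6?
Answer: -775/21 ≈ -36.905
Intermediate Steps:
h(A) = -6 + 6*A (h(A) = 6*A - 6 = -6 + 6*A)
a(I) = -5 + I
J(y) = y**2 - 19*y (J(y) = (y**2 + (-5 - 15)*y) + y = (y**2 - 20*y) + y = y**2 - 19*y)
R = 1550 (R = 50*(-19 + 50) = 50*31 = 1550)
R/h(-6*2 + 6) = 1550/(-6 + 6*(-6*2 + 6)) = 1550/(-6 + 6*(-12 + 6)) = 1550/(-6 + 6*(-6)) = 1550/(-6 - 36) = 1550/(-42) = 1550*(-1/42) = -775/21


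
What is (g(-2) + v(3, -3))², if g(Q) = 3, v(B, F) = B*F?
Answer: 36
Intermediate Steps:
(g(-2) + v(3, -3))² = (3 + 3*(-3))² = (3 - 9)² = (-6)² = 36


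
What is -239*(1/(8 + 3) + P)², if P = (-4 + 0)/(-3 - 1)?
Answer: -34416/121 ≈ -284.43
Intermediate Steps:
P = 1 (P = -4/(-4) = -4*(-¼) = 1)
-239*(1/(8 + 3) + P)² = -239*(1/(8 + 3) + 1)² = -239*(1/11 + 1)² = -239*(12/11)² = -239*144/121 = -34416/121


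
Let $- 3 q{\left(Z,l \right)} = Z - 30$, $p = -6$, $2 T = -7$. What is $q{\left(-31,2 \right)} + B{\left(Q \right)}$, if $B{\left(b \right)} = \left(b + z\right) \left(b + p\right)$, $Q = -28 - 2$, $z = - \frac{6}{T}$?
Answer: $\frac{21811}{21} \approx 1038.6$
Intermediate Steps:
$T = - \frac{7}{2}$ ($T = \frac{1}{2} \left(-7\right) = - \frac{7}{2} \approx -3.5$)
$z = \frac{12}{7}$ ($z = - \frac{6}{- \frac{7}{2}} = \left(-6\right) \left(- \frac{2}{7}\right) = \frac{12}{7} \approx 1.7143$)
$Q = -30$ ($Q = -28 - 2 = -30$)
$q{\left(Z,l \right)} = 10 - \frac{Z}{3}$ ($q{\left(Z,l \right)} = - \frac{Z - 30}{3} = - \frac{-30 + Z}{3} = 10 - \frac{Z}{3}$)
$B{\left(b \right)} = \left(-6 + b\right) \left(\frac{12}{7} + b\right)$ ($B{\left(b \right)} = \left(b + \frac{12}{7}\right) \left(b - 6\right) = \left(\frac{12}{7} + b\right) \left(-6 + b\right) = \left(-6 + b\right) \left(\frac{12}{7} + b\right)$)
$q{\left(-31,2 \right)} + B{\left(Q \right)} = \left(10 - - \frac{31}{3}\right) - \left(- \frac{828}{7} - 900\right) = \left(10 + \frac{31}{3}\right) + \left(- \frac{72}{7} + 900 + \frac{900}{7}\right) = \frac{61}{3} + \frac{7128}{7} = \frac{21811}{21}$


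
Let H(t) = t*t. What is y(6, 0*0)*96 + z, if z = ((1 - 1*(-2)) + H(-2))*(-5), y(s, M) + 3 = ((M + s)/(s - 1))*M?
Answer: -323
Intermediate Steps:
H(t) = t**2
y(s, M) = -3 + M*(M + s)/(-1 + s) (y(s, M) = -3 + ((M + s)/(s - 1))*M = -3 + ((M + s)/(-1 + s))*M = -3 + M*(M + s)/(-1 + s))
z = -35 (z = ((1 - 1*(-2)) + (-2)**2)*(-5) = ((1 + 2) + 4)*(-5) = (3 + 4)*(-5) = 7*(-5) = -35)
y(6, 0*0)*96 + z = ((3 + (0*0)**2 - 3*6 + (0*0)*6)/(-1 + 6))*96 - 35 = ((3 + 0**2 - 18 + 0*6)/5)*96 - 35 = ((3 + 0 - 18 + 0)/5)*96 - 35 = ((1/5)*(-15))*96 - 35 = -3*96 - 35 = -288 - 35 = -323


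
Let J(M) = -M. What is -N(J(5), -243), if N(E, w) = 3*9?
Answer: -27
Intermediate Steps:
N(E, w) = 27
-N(J(5), -243) = -1*27 = -27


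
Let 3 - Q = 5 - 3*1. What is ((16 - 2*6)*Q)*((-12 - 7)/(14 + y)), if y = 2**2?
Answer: -38/9 ≈ -4.2222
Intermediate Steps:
y = 4
Q = 1 (Q = 3 - (5 - 3*1) = 3 - (5 - 3) = 3 - 1*2 = 3 - 2 = 1)
((16 - 2*6)*Q)*((-12 - 7)/(14 + y)) = ((16 - 2*6)*1)*((-12 - 7)/(14 + 4)) = ((16 - 1*12)*1)*(-19/18) = ((16 - 12)*1)*(-19*1/18) = (4*1)*(-19/18) = 4*(-19/18) = -38/9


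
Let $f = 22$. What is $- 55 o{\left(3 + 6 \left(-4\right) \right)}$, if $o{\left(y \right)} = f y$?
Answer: $25410$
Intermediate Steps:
$o{\left(y \right)} = 22 y$
$- 55 o{\left(3 + 6 \left(-4\right) \right)} = - 55 \cdot 22 \left(3 + 6 \left(-4\right)\right) = - 55 \cdot 22 \left(3 - 24\right) = - 55 \cdot 22 \left(-21\right) = \left(-55\right) \left(-462\right) = 25410$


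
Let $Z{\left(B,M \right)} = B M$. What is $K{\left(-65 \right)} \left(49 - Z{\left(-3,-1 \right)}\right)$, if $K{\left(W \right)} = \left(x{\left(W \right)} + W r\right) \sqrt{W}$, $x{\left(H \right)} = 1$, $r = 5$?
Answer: $- 14904 i \sqrt{65} \approx - 1.2016 \cdot 10^{5} i$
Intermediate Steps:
$K{\left(W \right)} = \sqrt{W} \left(1 + 5 W\right)$ ($K{\left(W \right)} = \left(1 + W 5\right) \sqrt{W} = \left(1 + 5 W\right) \sqrt{W} = \sqrt{W} \left(1 + 5 W\right)$)
$K{\left(-65 \right)} \left(49 - Z{\left(-3,-1 \right)}\right) = \sqrt{-65} \left(1 + 5 \left(-65\right)\right) \left(49 - \left(-3\right) \left(-1\right)\right) = i \sqrt{65} \left(1 - 325\right) \left(49 - 3\right) = i \sqrt{65} \left(-324\right) \left(49 - 3\right) = - 324 i \sqrt{65} \cdot 46 = - 14904 i \sqrt{65}$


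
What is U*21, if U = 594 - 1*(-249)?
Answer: 17703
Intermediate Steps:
U = 843 (U = 594 + 249 = 843)
U*21 = 843*21 = 17703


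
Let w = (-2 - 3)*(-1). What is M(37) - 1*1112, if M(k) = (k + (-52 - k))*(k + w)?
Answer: -3296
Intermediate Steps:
w = 5 (w = -5*(-1) = 5)
M(k) = -260 - 52*k (M(k) = (k + (-52 - k))*(k + 5) = -52*(5 + k) = -260 - 52*k)
M(37) - 1*1112 = (-260 - 52*37) - 1*1112 = (-260 - 1924) - 1112 = -2184 - 1112 = -3296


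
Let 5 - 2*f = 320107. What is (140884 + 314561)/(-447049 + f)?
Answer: -91089/121420 ≈ -0.75020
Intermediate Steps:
f = -160051 (f = 5/2 - ½*320107 = 5/2 - 320107/2 = -160051)
(140884 + 314561)/(-447049 + f) = (140884 + 314561)/(-447049 - 160051) = 455445/(-607100) = 455445*(-1/607100) = -91089/121420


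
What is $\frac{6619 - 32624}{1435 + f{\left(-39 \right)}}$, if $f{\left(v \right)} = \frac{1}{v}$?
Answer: $- \frac{1014195}{55964} \approx -18.122$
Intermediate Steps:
$\frac{6619 - 32624}{1435 + f{\left(-39 \right)}} = \frac{6619 - 32624}{1435 + \frac{1}{-39}} = - \frac{26005}{1435 - \frac{1}{39}} = - \frac{26005}{\frac{55964}{39}} = \left(-26005\right) \frac{39}{55964} = - \frac{1014195}{55964}$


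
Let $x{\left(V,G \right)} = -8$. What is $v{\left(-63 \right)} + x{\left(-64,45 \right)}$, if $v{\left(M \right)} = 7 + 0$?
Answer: $-1$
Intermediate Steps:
$v{\left(M \right)} = 7$
$v{\left(-63 \right)} + x{\left(-64,45 \right)} = 7 - 8 = -1$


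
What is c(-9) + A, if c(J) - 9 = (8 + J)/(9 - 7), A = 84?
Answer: 185/2 ≈ 92.500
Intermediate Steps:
c(J) = 13 + J/2 (c(J) = 9 + (8 + J)/(9 - 7) = 9 + (8 + J)/2 = 9 + (8 + J)*(1/2) = 9 + (4 + J/2) = 13 + J/2)
c(-9) + A = (13 + (1/2)*(-9)) + 84 = (13 - 9/2) + 84 = 17/2 + 84 = 185/2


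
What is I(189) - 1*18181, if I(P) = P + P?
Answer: -17803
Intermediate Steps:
I(P) = 2*P
I(189) - 1*18181 = 2*189 - 1*18181 = 378 - 18181 = -17803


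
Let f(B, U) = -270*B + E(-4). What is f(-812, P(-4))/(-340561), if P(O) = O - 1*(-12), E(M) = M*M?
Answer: -219256/340561 ≈ -0.64381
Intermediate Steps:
E(M) = M²
P(O) = 12 + O (P(O) = O + 12 = 12 + O)
f(B, U) = 16 - 270*B (f(B, U) = -270*B + (-4)² = -270*B + 16 = 16 - 270*B)
f(-812, P(-4))/(-340561) = (16 - 270*(-812))/(-340561) = (16 + 219240)*(-1/340561) = 219256*(-1/340561) = -219256/340561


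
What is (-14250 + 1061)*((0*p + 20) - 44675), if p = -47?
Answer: 588954795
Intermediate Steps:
(-14250 + 1061)*((0*p + 20) - 44675) = (-14250 + 1061)*((0*(-47) + 20) - 44675) = -13189*((0 + 20) - 44675) = -13189*(20 - 44675) = -13189*(-44655) = 588954795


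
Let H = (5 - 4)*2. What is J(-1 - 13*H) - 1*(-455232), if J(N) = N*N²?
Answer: 435549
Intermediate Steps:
H = 2 (H = 1*2 = 2)
J(N) = N³
J(-1 - 13*H) - 1*(-455232) = (-1 - 13*2)³ - 1*(-455232) = (-1 - 26)³ + 455232 = (-27)³ + 455232 = -19683 + 455232 = 435549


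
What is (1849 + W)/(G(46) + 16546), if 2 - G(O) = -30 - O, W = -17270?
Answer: -15421/16624 ≈ -0.92764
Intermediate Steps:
G(O) = 32 + O (G(O) = 2 - (-30 - O) = 2 + (30 + O) = 32 + O)
(1849 + W)/(G(46) + 16546) = (1849 - 17270)/((32 + 46) + 16546) = -15421/(78 + 16546) = -15421/16624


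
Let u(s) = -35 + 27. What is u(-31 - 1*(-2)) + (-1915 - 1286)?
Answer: -3209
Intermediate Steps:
u(s) = -8
u(-31 - 1*(-2)) + (-1915 - 1286) = -8 + (-1915 - 1286) = -8 - 3201 = -3209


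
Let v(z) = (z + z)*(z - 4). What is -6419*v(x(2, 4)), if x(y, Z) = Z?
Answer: 0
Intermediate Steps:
v(z) = 2*z*(-4 + z) (v(z) = (2*z)*(-4 + z) = 2*z*(-4 + z))
-6419*v(x(2, 4)) = -12838*4*(-4 + 4) = -12838*4*0 = -6419*0 = 0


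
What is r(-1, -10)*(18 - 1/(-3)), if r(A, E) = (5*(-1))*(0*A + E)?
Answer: 2750/3 ≈ 916.67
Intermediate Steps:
r(A, E) = -5*E (r(A, E) = -5*(0 + E) = -5*E)
r(-1, -10)*(18 - 1/(-3)) = (-5*(-10))*(18 - 1/(-3)) = 50*(18 - 1*(-1/3)) = 50*(18 + 1/3) = 50*(55/3) = 2750/3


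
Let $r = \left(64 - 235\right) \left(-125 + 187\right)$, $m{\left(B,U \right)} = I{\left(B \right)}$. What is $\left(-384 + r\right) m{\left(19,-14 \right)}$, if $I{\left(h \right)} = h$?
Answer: $-208734$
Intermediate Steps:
$m{\left(B,U \right)} = B$
$r = -10602$ ($r = \left(-171\right) 62 = -10602$)
$\left(-384 + r\right) m{\left(19,-14 \right)} = \left(-384 - 10602\right) 19 = \left(-10986\right) 19 = -208734$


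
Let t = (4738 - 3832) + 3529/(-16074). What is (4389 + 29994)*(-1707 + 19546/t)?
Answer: -843721332249483/14559515 ≈ -5.7950e+7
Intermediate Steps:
t = 14559515/16074 (t = 906 + 3529*(-1/16074) = 906 - 3529/16074 = 14559515/16074 ≈ 905.78)
(4389 + 29994)*(-1707 + 19546/t) = (4389 + 29994)*(-1707 + 19546/(14559515/16074)) = 34383*(-1707 + 19546*(16074/14559515)) = 34383*(-1707 + 314182404/14559515) = 34383*(-24538909701/14559515) = -843721332249483/14559515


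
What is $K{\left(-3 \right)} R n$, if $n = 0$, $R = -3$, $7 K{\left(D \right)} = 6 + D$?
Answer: $0$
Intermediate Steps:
$K{\left(D \right)} = \frac{6}{7} + \frac{D}{7}$ ($K{\left(D \right)} = \frac{6 + D}{7} = \frac{6}{7} + \frac{D}{7}$)
$K{\left(-3 \right)} R n = \left(\frac{6}{7} + \frac{1}{7} \left(-3\right)\right) \left(-3\right) 0 = \left(\frac{6}{7} - \frac{3}{7}\right) \left(-3\right) 0 = \frac{3}{7} \left(-3\right) 0 = \left(- \frac{9}{7}\right) 0 = 0$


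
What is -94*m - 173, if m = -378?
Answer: 35359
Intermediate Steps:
-94*m - 173 = -94*(-378) - 173 = 35532 - 173 = 35359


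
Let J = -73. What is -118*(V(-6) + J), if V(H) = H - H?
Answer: 8614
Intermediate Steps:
V(H) = 0
-118*(V(-6) + J) = -118*(0 - 73) = -118*(-73) = 8614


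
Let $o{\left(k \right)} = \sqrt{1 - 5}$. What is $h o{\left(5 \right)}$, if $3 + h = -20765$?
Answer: $- 41536 i \approx - 41536.0 i$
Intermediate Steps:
$h = -20768$ ($h = -3 - 20765 = -20768$)
$o{\left(k \right)} = 2 i$ ($o{\left(k \right)} = \sqrt{-4} = 2 i$)
$h o{\left(5 \right)} = - 20768 \cdot 2 i = - 41536 i$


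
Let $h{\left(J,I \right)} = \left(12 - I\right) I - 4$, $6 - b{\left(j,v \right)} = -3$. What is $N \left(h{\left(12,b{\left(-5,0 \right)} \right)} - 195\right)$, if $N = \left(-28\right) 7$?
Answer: $33712$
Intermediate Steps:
$b{\left(j,v \right)} = 9$ ($b{\left(j,v \right)} = 6 - -3 = 6 + 3 = 9$)
$h{\left(J,I \right)} = -4 + I \left(12 - I\right)$ ($h{\left(J,I \right)} = I \left(12 - I\right) - 4 = -4 + I \left(12 - I\right)$)
$N = -196$
$N \left(h{\left(12,b{\left(-5,0 \right)} \right)} - 195\right) = - 196 \left(\left(-4 - 9^{2} + 12 \cdot 9\right) - 195\right) = - 196 \left(\left(-4 - 81 + 108\right) - 195\right) = - 196 \left(23 - 195\right) = \left(-196\right) \left(-172\right) = 33712$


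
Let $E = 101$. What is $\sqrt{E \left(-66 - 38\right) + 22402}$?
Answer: $3 \sqrt{1322} \approx 109.08$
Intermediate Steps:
$\sqrt{E \left(-66 - 38\right) + 22402} = \sqrt{101 \left(-66 - 38\right) + 22402} = \sqrt{101 \left(-104\right) + 22402} = \sqrt{-10504 + 22402} = \sqrt{11898} = 3 \sqrt{1322}$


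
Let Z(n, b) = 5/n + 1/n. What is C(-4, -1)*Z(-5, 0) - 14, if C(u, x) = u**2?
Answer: -166/5 ≈ -33.200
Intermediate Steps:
Z(n, b) = 6/n (Z(n, b) = 5/n + 1/n = 6/n)
C(-4, -1)*Z(-5, 0) - 14 = (-4)**2*(6/(-5)) - 14 = 16*(6*(-1/5)) - 14 = 16*(-6/5) - 14 = -96/5 - 14 = -166/5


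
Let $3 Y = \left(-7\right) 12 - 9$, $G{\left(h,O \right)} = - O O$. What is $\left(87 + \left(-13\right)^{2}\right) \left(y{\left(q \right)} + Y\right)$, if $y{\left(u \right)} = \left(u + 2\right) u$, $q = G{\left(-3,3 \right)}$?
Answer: $8192$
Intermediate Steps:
$G{\left(h,O \right)} = - O^{2}$
$q = -9$ ($q = - 3^{2} = \left(-1\right) 9 = -9$)
$y{\left(u \right)} = u \left(2 + u\right)$ ($y{\left(u \right)} = \left(2 + u\right) u = u \left(2 + u\right)$)
$Y = -31$ ($Y = \frac{\left(-7\right) 12 - 9}{3} = \frac{-84 - 9}{3} = \frac{1}{3} \left(-93\right) = -31$)
$\left(87 + \left(-13\right)^{2}\right) \left(y{\left(q \right)} + Y\right) = \left(87 + \left(-13\right)^{2}\right) \left(- 9 \left(2 - 9\right) - 31\right) = \left(87 + 169\right) \left(\left(-9\right) \left(-7\right) - 31\right) = 256 \left(63 - 31\right) = 256 \cdot 32 = 8192$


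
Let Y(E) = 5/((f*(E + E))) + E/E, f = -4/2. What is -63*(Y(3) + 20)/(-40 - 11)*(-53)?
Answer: -91637/68 ≈ -1347.6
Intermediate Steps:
f = -2 (f = -4*½ = -2)
Y(E) = 1 - 5/(4*E) (Y(E) = 5/((-2*(E + E))) + E/E = 5/((-4*E)) + 1 = 5*(-1/(4*E)) + 1 = -5/(4*E) + 1 = 1 - 5/(4*E))
-63*(Y(3) + 20)/(-40 - 11)*(-53) = -63*((-5/4 + 3)/3 + 20)/(-40 - 11)*(-53) = -63*((⅓)*(7/4) + 20)/(-51)*(-53) = -63*(7/12 + 20)*(-1)/51*(-53) = -5187*(-1)/(4*51)*(-53) = -63*(-247/612)*(-53) = (1729/68)*(-53) = -91637/68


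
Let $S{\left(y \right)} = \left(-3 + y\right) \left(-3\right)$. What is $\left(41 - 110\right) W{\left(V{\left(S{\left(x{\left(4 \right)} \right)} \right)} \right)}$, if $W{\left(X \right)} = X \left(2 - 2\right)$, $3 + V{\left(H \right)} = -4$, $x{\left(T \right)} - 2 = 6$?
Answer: $0$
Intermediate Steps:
$x{\left(T \right)} = 8$ ($x{\left(T \right)} = 2 + 6 = 8$)
$S{\left(y \right)} = 9 - 3 y$
$V{\left(H \right)} = -7$ ($V{\left(H \right)} = -3 - 4 = -7$)
$W{\left(X \right)} = 0$ ($W{\left(X \right)} = X 0 = 0$)
$\left(41 - 110\right) W{\left(V{\left(S{\left(x{\left(4 \right)} \right)} \right)} \right)} = \left(41 - 110\right) 0 = \left(-69\right) 0 = 0$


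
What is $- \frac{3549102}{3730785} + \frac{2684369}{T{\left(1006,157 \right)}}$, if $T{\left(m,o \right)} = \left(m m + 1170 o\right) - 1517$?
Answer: $\frac{1925478016449}{1485112341355} \approx 1.2965$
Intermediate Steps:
$T{\left(m,o \right)} = -1517 + m^{2} + 1170 o$ ($T{\left(m,o \right)} = \left(m^{2} + 1170 o\right) - 1517 = -1517 + m^{2} + 1170 o$)
$- \frac{3549102}{3730785} + \frac{2684369}{T{\left(1006,157 \right)}} = - \frac{3549102}{3730785} + \frac{2684369}{-1517 + 1006^{2} + 1170 \cdot 157} = \left(-3549102\right) \frac{1}{3730785} + \frac{2684369}{-1517 + 1012036 + 183690} = - \frac{1183034}{1243595} + \frac{2684369}{1194209} = \frac{1925478016449}{1485112341355}$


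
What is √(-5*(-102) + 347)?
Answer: √857 ≈ 29.275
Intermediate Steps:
√(-5*(-102) + 347) = √(510 + 347) = √857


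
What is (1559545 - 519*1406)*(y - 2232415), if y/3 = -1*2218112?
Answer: -7374501469081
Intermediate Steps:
y = -6654336 (y = 3*(-1*2218112) = 3*(-2218112) = -6654336)
(1559545 - 519*1406)*(y - 2232415) = (1559545 - 519*1406)*(-6654336 - 2232415) = (1559545 - 729714)*(-8886751) = 829831*(-8886751) = -7374501469081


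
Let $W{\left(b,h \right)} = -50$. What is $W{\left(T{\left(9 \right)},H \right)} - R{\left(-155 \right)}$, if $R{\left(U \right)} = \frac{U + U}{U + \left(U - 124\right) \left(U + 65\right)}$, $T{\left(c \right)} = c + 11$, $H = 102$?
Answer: $- \frac{8048}{161} \approx -49.988$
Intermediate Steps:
$T{\left(c \right)} = 11 + c$
$R{\left(U \right)} = \frac{2 U}{U + \left(-124 + U\right) \left(65 + U\right)}$
$W{\left(T{\left(9 \right)},H \right)} - R{\left(-155 \right)} = -50 - 2 \left(-155\right) \frac{1}{-8060 + \left(-155\right)^{2} - -8990} = -50 - 2 \left(-155\right) \frac{1}{-8060 + 24025 + 8990} = -50 - 2 \left(-155\right) \frac{1}{24955} = -50 - - \frac{2}{161} = -50 + \frac{2}{161} = - \frac{8048}{161}$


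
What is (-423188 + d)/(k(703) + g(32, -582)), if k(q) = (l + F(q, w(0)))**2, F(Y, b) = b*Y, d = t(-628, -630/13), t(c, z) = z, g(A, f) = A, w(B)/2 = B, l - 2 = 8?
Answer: -2751037/858 ≈ -3206.3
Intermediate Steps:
l = 10 (l = 2 + 8 = 10)
w(B) = 2*B
d = -630/13 ≈ -48.462
F(Y, b) = Y*b
k(q) = 100 (k(q) = (10 + q*(2*0))**2 = (10 + q*0)**2 = (10 + 0)**2 = 10**2 = 100)
(-423188 + d)/(k(703) + g(32, -582)) = (-423188 - 630/13)/(100 + 32) = -5502074/13/132 = -5502074/13*1/132 = -2751037/858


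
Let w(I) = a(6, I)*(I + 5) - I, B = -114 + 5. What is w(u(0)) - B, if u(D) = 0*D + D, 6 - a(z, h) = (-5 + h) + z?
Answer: 134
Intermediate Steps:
a(z, h) = 11 - h - z (a(z, h) = 6 - ((-5 + h) + z) = 6 - (-5 + h + z) = 6 + (5 - h - z) = 11 - h - z)
u(D) = D (u(D) = 0 + D = D)
B = -109
w(I) = -I + (5 + I)*(5 - I) (w(I) = (11 - I - 1*6)*(I + 5) - I = (11 - I - 6)*(5 + I) - I = (5 - I)*(5 + I) - I = (5 + I)*(5 - I) - I = -I + (5 + I)*(5 - I))
w(u(0)) - B = (25 - 1*0 - 1*0²) - 1*(-109) = (25 + 0 - 1*0) + 109 = (25 + 0 + 0) + 109 = 25 + 109 = 134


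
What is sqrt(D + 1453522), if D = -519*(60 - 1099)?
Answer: sqrt(1992763) ≈ 1411.7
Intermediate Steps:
D = 539241 (D = -519*(-1039) = 539241)
sqrt(D + 1453522) = sqrt(539241 + 1453522) = sqrt(1992763)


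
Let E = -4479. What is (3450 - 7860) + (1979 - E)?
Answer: 2048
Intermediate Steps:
(3450 - 7860) + (1979 - E) = (3450 - 7860) + (1979 - 1*(-4479)) = -4410 + (1979 + 4479) = -4410 + 6458 = 2048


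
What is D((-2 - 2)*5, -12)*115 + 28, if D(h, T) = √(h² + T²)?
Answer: 28 + 460*√34 ≈ 2710.2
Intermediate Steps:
D(h, T) = √(T² + h²)
D((-2 - 2)*5, -12)*115 + 28 = √((-12)² + ((-2 - 2)*5)²)*115 + 28 = √(144 + (-4*5)²)*115 + 28 = √(144 + (-20)²)*115 + 28 = √(144 + 400)*115 + 28 = √544*115 + 28 = (4*√34)*115 + 28 = 460*√34 + 28 = 28 + 460*√34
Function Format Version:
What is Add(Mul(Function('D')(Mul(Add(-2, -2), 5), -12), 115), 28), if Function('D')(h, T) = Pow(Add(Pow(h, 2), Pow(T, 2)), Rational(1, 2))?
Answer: Add(28, Mul(460, Pow(34, Rational(1, 2)))) ≈ 2710.2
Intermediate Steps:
Function('D')(h, T) = Pow(Add(Pow(T, 2), Pow(h, 2)), Rational(1, 2))
Add(Mul(Function('D')(Mul(Add(-2, -2), 5), -12), 115), 28) = Add(Mul(Pow(Add(Pow(-12, 2), Pow(Mul(Add(-2, -2), 5), 2)), Rational(1, 2)), 115), 28) = Add(Mul(Pow(Add(144, Pow(Mul(-4, 5), 2)), Rational(1, 2)), 115), 28) = Add(Mul(Pow(Add(144, Pow(-20, 2)), Rational(1, 2)), 115), 28) = Add(Mul(Pow(Add(144, 400), Rational(1, 2)), 115), 28) = Add(Mul(Pow(544, Rational(1, 2)), 115), 28) = Add(Mul(Mul(4, Pow(34, Rational(1, 2))), 115), 28) = Add(Mul(460, Pow(34, Rational(1, 2))), 28) = Add(28, Mul(460, Pow(34, Rational(1, 2))))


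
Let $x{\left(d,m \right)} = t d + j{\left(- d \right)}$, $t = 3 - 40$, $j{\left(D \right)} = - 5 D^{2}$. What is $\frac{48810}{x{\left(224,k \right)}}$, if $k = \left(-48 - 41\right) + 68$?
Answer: $- \frac{24405}{129584} \approx -0.18833$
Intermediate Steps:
$k = -21$ ($k = -89 + 68 = -21$)
$t = -37$ ($t = 3 - 40 = -37$)
$x{\left(d,m \right)} = - 37 d - 5 d^{2}$ ($x{\left(d,m \right)} = - 37 d - 5 \left(- d\right)^{2} = - 37 d - 5 d^{2}$)
$\frac{48810}{x{\left(224,k \right)}} = \frac{48810}{224 \left(-37 - 1120\right)} = \frac{48810}{224 \left(-1157\right)} = \frac{48810}{-259168} = 48810 \left(- \frac{1}{259168}\right) = - \frac{24405}{129584}$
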